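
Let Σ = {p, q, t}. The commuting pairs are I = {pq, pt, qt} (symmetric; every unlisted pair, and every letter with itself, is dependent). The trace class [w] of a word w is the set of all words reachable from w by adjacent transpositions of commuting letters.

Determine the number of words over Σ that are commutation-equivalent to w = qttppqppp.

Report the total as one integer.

piece 0:q — minimal
piece 1:t — minimal
piece 2:t rests on {1:t}
piece 3:p — minimal
piece 4:p rests on {3:p}
piece 5:q rests on {0:q}
piece 6:p rests on {4:p}
piece 7:p rests on {6:p}
piece 8:p rests on {7:p}
minimal pieces: {0:q, 1:t, 3:p}
ways to finish when only these pieces remain (= sum over removing one remaining piece with nothing left below it):
  1 left: {2}→1  {5}→1  {8}→1
  2 left: {0,5}→1  {1,2}→1  {2,5}→2  {2,8}→2  {5,8}→2  {7,8}→1
  3 left: {0,2,5}→3  {0,5,8}→3  {1,2,5}→3  {1,2,8}→3  {2,5,8}→6  {2,7,8}→3  {5,7,8}→3  {6,7,8}→1
  4 left: {0,1,2,5}→6  {0,2,5,8}→12  {0,5,7,8}→6  {1,2,5,8}→12  {1,2,7,8}→6  {2,5,7,8}→12  {2,6,7,8}→4  {4,6,7,8}→1  {5,6,7,8}→4
  5 left: {0,1,2,5,8}→30  {0,2,5,7,8}→30  {0,5,6,7,8}→10  {1,2,5,7,8}→30  {1,2,6,7,8}→10  {2,4,6,7,8}→5  {2,5,6,7,8}→20  {3,4,6,7,8}→1  {4,5,6,7,8}→5
  6 left: {0,1,2,5,7,8}→90  {0,2,5,6,7,8}→60  {0,4,5,6,7,8}→15  {1,2,4,6,7,8}→15  {1,2,5,6,7,8}→60  {2,3,4,6,7,8}→6  {2,4,5,6,7,8}→30  {3,4,5,6,7,8}→6
  7 left: {0,1,2,5,6,7,8}→210  {0,2,4,5,6,7,8}→105  {0,3,4,5,6,7,8}→21  {1,2,3,4,6,7,8}→21  {1,2,4,5,6,7,8}→105  {2,3,4,5,6,7,8}→42
  placing 0:q first → 168 extensions
  placing 1:t first → 168 extensions
  placing 3:p first → 420 extensions
total linear extensions = 756

756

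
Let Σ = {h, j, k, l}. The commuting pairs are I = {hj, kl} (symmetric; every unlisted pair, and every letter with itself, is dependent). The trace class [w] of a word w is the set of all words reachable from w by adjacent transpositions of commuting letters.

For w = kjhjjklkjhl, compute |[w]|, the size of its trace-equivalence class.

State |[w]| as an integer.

0(k) covers ∅
1(j) covers 0:k
2(h) covers 0:k
3(j) covers 1:j
4(j) covers 3:j
5(k) covers 2:h, 4:j
6(l) covers 2:h, 4:j
7(k) covers 5:k
8(j) covers 6:l, 7:k
9(h) covers 6:l, 7:k
10(l) covers 8:j, 9:h
floor of heap: 0:k
completions by unplaced set U, small U first (add the entries for U minus each lowest piece of U):
  |U|=1: {10}:1
  |U|=2: {8,10}:1  {9,10}:1
  |U|=3: {8,9,10}:2
  |U|=4: {6,8,9,10}:2  {7,8,9,10}:2
  |U|=5: {5,7,8,9,10}:2  {6,7,8,9,10}:4
  |U|=6: {5,6,7,8,9,10}:6
  |U|=7: {2,5,6,7,8,9,10}:6  {4,5,6,7,8,9,10}:6
  |U|=8: {2,4,5,6,7,8,9,10}:12  {3,4,5,6,7,8,9,10}:6
  |U|=9: {1,3,4,5,6,7,8,9,10}:6  {2,3,4,5,6,7,8,9,10}:18
  start at 0(k): 24

24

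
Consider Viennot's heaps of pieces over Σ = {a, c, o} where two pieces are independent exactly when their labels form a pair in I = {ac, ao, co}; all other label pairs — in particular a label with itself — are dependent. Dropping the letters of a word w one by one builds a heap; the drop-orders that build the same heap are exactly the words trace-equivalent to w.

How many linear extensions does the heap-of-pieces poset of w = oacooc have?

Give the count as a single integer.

0(o) covers ∅
1(a) covers ∅
2(c) covers ∅
3(o) covers 0:o
4(o) covers 3:o
5(c) covers 2:c
floor of heap: 0:o, 1:a, 2:c
completions by unplaced set U, small U first (add the entries for U minus each lowest piece of U):
  |U|=1: {1}:1  {4}:1  {5}:1
  |U|=2: {1,4}:2  {1,5}:2  {2,5}:1  {3,4}:1  {4,5}:2
  |U|=3: {0,3,4}:1  {1,2,5}:3  {1,3,4}:3  {1,4,5}:6  {2,4,5}:3  {3,4,5}:3
  |U|=4: {0,1,3,4}:4  {0,3,4,5}:4  {1,2,4,5}:12  {1,3,4,5}:12  {2,3,4,5}:6
  start at 0(o): 30
  start at 1(a): 10
  start at 2(c): 20
sum over floor = 60

60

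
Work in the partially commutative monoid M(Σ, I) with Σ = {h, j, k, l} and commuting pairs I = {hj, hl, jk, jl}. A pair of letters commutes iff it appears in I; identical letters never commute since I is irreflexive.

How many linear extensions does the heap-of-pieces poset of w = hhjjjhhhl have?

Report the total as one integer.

504

0(h) covers ∅
1(h) covers 0:h
2(j) covers ∅
3(j) covers 2:j
4(j) covers 3:j
5(h) covers 1:h
6(h) covers 5:h
7(h) covers 6:h
8(l) covers ∅
floor of heap: 0:h, 2:j, 8:l
completions by unplaced set U, small U first (add the entries for U minus each lowest piece of U):
  |U|=1: {4}:1  {7}:1  {8}:1
  |U|=2: {3,4}:1  {4,7}:2  {4,8}:2  {6,7}:1  {7,8}:2
  |U|=3: {2,3,4}:1  {3,4,7}:3  {3,4,8}:3  {4,6,7}:3  {4,7,8}:6  {5,6,7}:1  {6,7,8}:3
  |U|=4: {1,5,6,7}:1  {2,3,4,7}:4  {2,3,4,8}:4  {3,4,6,7}:6  {3,4,7,8}:12  {4,5,6,7}:4  {4,6,7,8}:12  {5,6,7,8}:4
  |U|=5: {0,1,5,6,7}:1  {1,4,5,6,7}:5  {1,5,6,7,8}:5  {2,3,4,6,7}:10  {2,3,4,7,8}:20  {3,4,5,6,7}:10  {3,4,6,7,8}:30  {4,5,6,7,8}:20
  |U|=6: {0,1,4,5,6,7}:6  {0,1,5,6,7,8}:6  {1,3,4,5,6,7}:15  {1,4,5,6,7,8}:30  {2,3,4,5,6,7}:20  {2,3,4,6,7,8}:60  {3,4,5,6,7,8}:60
  |U|=7: {0,1,3,4,5,6,7}:21  {0,1,4,5,6,7,8}:42  {1,2,3,4,5,6,7}:35  {1,3,4,5,6,7,8}:105  {2,3,4,5,6,7,8}:140
  start at 0(h): 280
  start at 2(j): 168
  start at 8(l): 56
sum over floor = 504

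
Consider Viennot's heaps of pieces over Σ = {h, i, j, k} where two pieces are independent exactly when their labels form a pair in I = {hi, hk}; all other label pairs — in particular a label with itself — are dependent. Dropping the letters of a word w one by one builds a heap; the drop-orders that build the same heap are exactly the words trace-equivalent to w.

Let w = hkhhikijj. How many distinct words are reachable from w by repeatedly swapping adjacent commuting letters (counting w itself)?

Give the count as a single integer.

drop 0:h onto floor
drop 1:k onto floor
drop 2:h onto {0:h}
drop 3:h onto {2:h}
drop 4:i onto {1:k}
drop 5:k onto {4:i}
drop 6:i onto {5:k}
drop 7:j onto {3:h, 6:i}
drop 8:j onto {7:j}
ground layer = {0:h, 1:k}
drop-orders for the pieces not yet dropped (sum over which currently-grounded one goes next):
  1 to go: {8} 1
  2 to go: {7,8} 1
  3 to go: {3,7,8} 1  {6,7,8} 1
  4 to go: {2,3,7,8} 1  {3,6,7,8} 2  {5,6,7,8} 1
  5 to go: {0,2,3,7,8} 1  {2,3,6,7,8} 3  {3,5,6,7,8} 3  {4,5,6,7,8} 1
  6 to go: {0,2,3,6,7,8} 4  {1,4,5,6,7,8} 1  {2,3,5,6,7,8} 6  {3,4,5,6,7,8} 4
  7 to go: {0,2,3,5,6,7,8} 10  {1,3,4,5,6,7,8} 5  {2,3,4,5,6,7,8} 10
  if 0:h drops first: 15 orders
  if 1:k drops first: 20 orders
heap linearizations: 35

35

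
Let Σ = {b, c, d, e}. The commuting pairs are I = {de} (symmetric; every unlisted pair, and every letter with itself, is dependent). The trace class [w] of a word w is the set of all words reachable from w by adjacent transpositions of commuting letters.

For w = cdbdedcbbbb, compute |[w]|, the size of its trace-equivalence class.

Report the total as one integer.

3

#0=c has no predecessor
#1=d depends on [0:c]
#2=b depends on [1:d]
#3=d depends on [2:b]
#4=e depends on [2:b]
#5=d depends on [3:d]
#6=c depends on [4:e, 5:d]
#7=b depends on [6:c]
#8=b depends on [7:b]
#9=b depends on [8:b]
#10=b depends on [9:b]
sources: [0:c]
N(rest) = Σ N(rest − s) over sources s of rest; N(one piece) = 1:
  size 1 → [10]=1
  size 2 → [9,10]=1
  size 3 → [8,9,10]=1
  size 4 → [7,8,9,10]=1
  size 5 → [6,7,8,9,10]=1
  size 6 → [4,6,7,8,9,10]=1  [5,6,7,8,9,10]=1
  size 7 → [3,5,6,7,8,9,10]=1  [4,5,6,7,8,9,10]=2
  size 8 → [3,4,5,6,7,8,9,10]=3
  size 9 → [2,3,4,5,6,7,8,9,10]=3
  first=0(c) contributes 3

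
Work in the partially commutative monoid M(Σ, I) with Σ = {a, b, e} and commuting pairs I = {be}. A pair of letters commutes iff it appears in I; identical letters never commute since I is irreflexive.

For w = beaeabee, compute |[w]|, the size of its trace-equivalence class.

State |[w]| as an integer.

0(b) covers ∅
1(e) covers ∅
2(a) covers 0:b, 1:e
3(e) covers 2:a
4(a) covers 3:e
5(b) covers 4:a
6(e) covers 4:a
7(e) covers 6:e
floor of heap: 0:b, 1:e
completions by unplaced set U, small U first (add the entries for U minus each lowest piece of U):
  |U|=1: {5}:1  {7}:1
  |U|=2: {5,7}:2  {6,7}:1
  |U|=3: {5,6,7}:3
  |U|=4: {4,5,6,7}:3
  |U|=5: {3,4,5,6,7}:3
  |U|=6: {2,3,4,5,6,7}:3
  start at 0(b): 3
  start at 1(e): 3
sum over floor = 6

6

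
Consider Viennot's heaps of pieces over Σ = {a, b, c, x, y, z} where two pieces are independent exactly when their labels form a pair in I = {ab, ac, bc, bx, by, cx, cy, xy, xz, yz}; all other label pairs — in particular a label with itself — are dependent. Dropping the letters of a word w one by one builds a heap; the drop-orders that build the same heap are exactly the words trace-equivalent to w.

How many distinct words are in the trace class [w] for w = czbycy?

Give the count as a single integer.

30

piece 0:c — minimal
piece 1:z rests on {0:c}
piece 2:b rests on {1:z}
piece 3:y — minimal
piece 4:c rests on {1:z}
piece 5:y rests on {3:y}
minimal pieces: {0:c, 3:y}
ways to finish when only these pieces remain (= sum over removing one remaining piece with nothing left below it):
  1 left: {2}→1  {4}→1  {5}→1
  2 left: {2,4}→2  {2,5}→2  {3,5}→1  {4,5}→2
  3 left: {1,2,4}→2  {2,3,5}→3  {2,4,5}→6  {3,4,5}→3
  4 left: {0,1,2,4}→2  {1,2,4,5}→8  {2,3,4,5}→12
  placing 0:c first → 20 extensions
  placing 3:y first → 10 extensions
total linear extensions = 30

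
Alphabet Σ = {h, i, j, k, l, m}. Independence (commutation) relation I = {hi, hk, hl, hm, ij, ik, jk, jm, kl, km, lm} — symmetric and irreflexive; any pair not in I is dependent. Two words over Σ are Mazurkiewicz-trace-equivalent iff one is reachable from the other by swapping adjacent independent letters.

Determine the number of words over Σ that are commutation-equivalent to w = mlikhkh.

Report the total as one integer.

420

0(m) covers ∅
1(l) covers ∅
2(i) covers 0:m, 1:l
3(k) covers ∅
4(h) covers ∅
5(k) covers 3:k
6(h) covers 4:h
floor of heap: 0:m, 1:l, 3:k, 4:h
completions by unplaced set U, small U first (add the entries for U minus each lowest piece of U):
  |U|=1: {2}:1  {5}:1  {6}:1
  |U|=2: {0,2}:1  {1,2}:1  {2,5}:2  {2,6}:2  {3,5}:1  {4,6}:1  {5,6}:2
  |U|=3: {0,1,2}:2  {0,2,5}:3  {0,2,6}:3  {1,2,5}:3  {1,2,6}:3  {2,3,5}:3  {2,4,6}:3  {2,5,6}:6  {3,5,6}:3  {4,5,6}:3
  |U|=4: {0,1,2,5}:8  {0,1,2,6}:8  {0,2,3,5}:6  {0,2,4,6}:6  {0,2,5,6}:12  {1,2,3,5}:6  {1,2,4,6}:6  {1,2,5,6}:12  {2,3,5,6}:12  {2,4,5,6}:12  {3,4,5,6}:6
  |U|=5: {0,1,2,3,5}:20  {0,1,2,4,6}:20  {0,1,2,5,6}:40  {0,2,3,5,6}:30  {0,2,4,5,6}:30  {1,2,3,5,6}:30  {1,2,4,5,6}:30  {2,3,4,5,6}:30
  start at 0(m): 90
  start at 1(l): 90
  start at 3(k): 120
  start at 4(h): 120
sum over floor = 420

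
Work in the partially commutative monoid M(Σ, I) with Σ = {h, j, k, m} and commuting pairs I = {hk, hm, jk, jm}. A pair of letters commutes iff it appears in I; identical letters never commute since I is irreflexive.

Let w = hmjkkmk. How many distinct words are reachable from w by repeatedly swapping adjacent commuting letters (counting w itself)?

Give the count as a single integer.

21

#0=h has no predecessor
#1=m has no predecessor
#2=j depends on [0:h]
#3=k depends on [1:m]
#4=k depends on [3:k]
#5=m depends on [4:k]
#6=k depends on [5:m]
sources: [0:h, 1:m]
N(rest) = Σ N(rest − s) over sources s of rest; N(one piece) = 1:
  size 1 → [2]=1  [6]=1
  size 2 → [0,2]=1  [2,6]=2  [5,6]=1
  size 3 → [0,2,6]=3  [2,5,6]=3  [4,5,6]=1
  size 4 → [0,2,5,6]=6  [2,4,5,6]=4  [3,4,5,6]=1
  size 5 → [0,2,4,5,6]=10  [1,3,4,5,6]=1  [2,3,4,5,6]=5
  first=0(h) contributes 6
  first=1(m) contributes 15
|[w]| = 21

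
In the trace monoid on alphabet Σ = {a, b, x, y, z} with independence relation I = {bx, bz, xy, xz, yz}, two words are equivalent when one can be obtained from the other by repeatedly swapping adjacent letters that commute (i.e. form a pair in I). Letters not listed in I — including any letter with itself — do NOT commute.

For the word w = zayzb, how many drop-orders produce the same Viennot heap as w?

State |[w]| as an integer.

piece 0:z — minimal
piece 1:a rests on {0:z}
piece 2:y rests on {1:a}
piece 3:z rests on {1:a}
piece 4:b rests on {2:y}
minimal pieces: {0:z}
ways to finish when only these pieces remain (= sum over removing one remaining piece with nothing left below it):
  1 left: {3}→1  {4}→1
  2 left: {2,4}→1  {3,4}→2
  3 left: {2,3,4}→3
  placing 0:z first → 3 extensions

3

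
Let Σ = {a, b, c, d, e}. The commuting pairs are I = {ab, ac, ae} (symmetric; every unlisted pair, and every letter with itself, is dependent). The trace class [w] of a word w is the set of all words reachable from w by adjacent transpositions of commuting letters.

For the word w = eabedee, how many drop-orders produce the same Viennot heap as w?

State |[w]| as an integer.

#0=e has no predecessor
#1=a has no predecessor
#2=b depends on [0:e]
#3=e depends on [2:b]
#4=d depends on [1:a, 3:e]
#5=e depends on [4:d]
#6=e depends on [5:e]
sources: [0:e, 1:a]
N(rest) = Σ N(rest − s) over sources s of rest; N(one piece) = 1:
  size 1 → [6]=1
  size 2 → [5,6]=1
  size 3 → [4,5,6]=1
  size 4 → [1,4,5,6]=1  [3,4,5,6]=1
  size 5 → [1,3,4,5,6]=2  [2,3,4,5,6]=1
  first=0(e) contributes 3
  first=1(a) contributes 1
|[w]| = 4

4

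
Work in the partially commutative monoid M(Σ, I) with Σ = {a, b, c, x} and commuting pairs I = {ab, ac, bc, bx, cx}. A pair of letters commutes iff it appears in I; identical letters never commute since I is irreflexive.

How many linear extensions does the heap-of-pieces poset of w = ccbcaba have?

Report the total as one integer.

210

drop 0:c onto floor
drop 1:c onto {0:c}
drop 2:b onto floor
drop 3:c onto {1:c}
drop 4:a onto floor
drop 5:b onto {2:b}
drop 6:a onto {4:a}
ground layer = {0:c, 2:b, 4:a}
drop-orders for the pieces not yet dropped (sum over which currently-grounded one goes next):
  1 to go: {3} 1  {5} 1  {6} 1
  2 to go: {1,3} 1  {2,5} 1  {3,5} 2  {3,6} 2  {4,6} 1  {5,6} 2
  3 to go: {0,1,3} 1  {1,3,5} 3  {1,3,6} 3  {2,3,5} 3  {2,5,6} 3  {3,4,6} 3  {3,5,6} 6  {4,5,6} 3
  4 to go: {0,1,3,5} 4  {0,1,3,6} 4  {1,2,3,5} 6  {1,3,4,6} 6  {1,3,5,6} 12  {2,3,5,6} 12  {2,4,5,6} 6  {3,4,5,6} 12
  5 to go: {0,1,2,3,5} 10  {0,1,3,4,6} 10  {0,1,3,5,6} 20  {1,2,3,5,6} 30  {1,3,4,5,6} 30  {2,3,4,5,6} 30
  if 0:c drops first: 90 orders
  if 2:b drops first: 60 orders
  if 4:a drops first: 60 orders
heap linearizations: 210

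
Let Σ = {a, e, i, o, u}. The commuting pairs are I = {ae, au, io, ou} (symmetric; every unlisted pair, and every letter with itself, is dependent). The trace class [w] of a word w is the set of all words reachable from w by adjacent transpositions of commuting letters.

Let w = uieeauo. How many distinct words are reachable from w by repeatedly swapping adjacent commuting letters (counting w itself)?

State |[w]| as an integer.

7

piece 0:u — minimal
piece 1:i rests on {0:u}
piece 2:e rests on {1:i}
piece 3:e rests on {2:e}
piece 4:a rests on {1:i}
piece 5:u rests on {3:e}
piece 6:o rests on {3:e, 4:a}
minimal pieces: {0:u}
ways to finish when only these pieces remain (= sum over removing one remaining piece with nothing left below it):
  1 left: {5}→1  {6}→1
  2 left: {4,6}→1  {5,6}→2
  3 left: {3,5,6}→2  {4,5,6}→3
  4 left: {2,3,5,6}→2  {3,4,5,6}→5
  5 left: {2,3,4,5,6}→7
  placing 0:u first → 7 extensions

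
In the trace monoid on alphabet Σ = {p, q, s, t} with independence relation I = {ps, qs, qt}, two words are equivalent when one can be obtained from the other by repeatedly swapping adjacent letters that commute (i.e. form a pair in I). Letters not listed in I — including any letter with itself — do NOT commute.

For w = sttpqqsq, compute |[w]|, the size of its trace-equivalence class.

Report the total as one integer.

drop 0:s onto floor
drop 1:t onto {0:s}
drop 2:t onto {1:t}
drop 3:p onto {2:t}
drop 4:q onto {3:p}
drop 5:q onto {4:q}
drop 6:s onto {2:t}
drop 7:q onto {5:q}
ground layer = {0:s}
drop-orders for the pieces not yet dropped (sum over which currently-grounded one goes next):
  1 to go: {6} 1  {7} 1
  2 to go: {5,7} 1  {6,7} 2
  3 to go: {4,5,7} 1  {5,6,7} 3
  4 to go: {3,4,5,7} 1  {4,5,6,7} 4
  5 to go: {3,4,5,6,7} 5
  6 to go: {2,3,4,5,6,7} 5
  if 0:s drops first: 5 orders

5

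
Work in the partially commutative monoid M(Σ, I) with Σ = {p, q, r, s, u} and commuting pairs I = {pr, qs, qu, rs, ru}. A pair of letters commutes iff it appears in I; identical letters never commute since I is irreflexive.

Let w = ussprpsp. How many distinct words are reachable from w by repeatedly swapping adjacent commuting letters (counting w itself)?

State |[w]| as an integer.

0(u) covers ∅
1(s) covers 0:u
2(s) covers 1:s
3(p) covers 2:s
4(r) covers ∅
5(p) covers 3:p
6(s) covers 5:p
7(p) covers 6:s
floor of heap: 0:u, 4:r
completions by unplaced set U, small U first (add the entries for U minus each lowest piece of U):
  |U|=1: {4}:1  {7}:1
  |U|=2: {4,7}:2  {6,7}:1
  |U|=3: {4,6,7}:3  {5,6,7}:1
  |U|=4: {3,5,6,7}:1  {4,5,6,7}:4
  |U|=5: {2,3,5,6,7}:1  {3,4,5,6,7}:5
  |U|=6: {1,2,3,5,6,7}:1  {2,3,4,5,6,7}:6
  start at 0(u): 7
  start at 4(r): 1
sum over floor = 8

8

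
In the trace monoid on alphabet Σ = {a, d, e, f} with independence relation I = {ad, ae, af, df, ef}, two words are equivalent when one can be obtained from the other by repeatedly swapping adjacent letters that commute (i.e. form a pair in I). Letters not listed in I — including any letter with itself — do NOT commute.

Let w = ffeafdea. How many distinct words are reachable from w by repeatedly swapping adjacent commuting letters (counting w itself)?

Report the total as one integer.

0(f) covers ∅
1(f) covers 0:f
2(e) covers ∅
3(a) covers ∅
4(f) covers 1:f
5(d) covers 2:e
6(e) covers 5:d
7(a) covers 3:a
floor of heap: 0:f, 2:e, 3:a
completions by unplaced set U, small U first (add the entries for U minus each lowest piece of U):
  |U|=1: {4}:1  {6}:1  {7}:1
  |U|=2: {1,4}:1  {3,7}:1  {4,6}:2  {4,7}:2  {5,6}:1  {6,7}:2
  |U|=3: {0,1,4}:1  {1,4,6}:3  {1,4,7}:3  {2,5,6}:1  {3,4,7}:3  {3,6,7}:3  {4,5,6}:3  {4,6,7}:6  {5,6,7}:3
  |U|=4: {0,1,4,6}:4  {0,1,4,7}:4  {1,3,4,7}:6  {1,4,5,6}:6  {1,4,6,7}:12  {2,4,5,6}:4  {2,5,6,7}:4  {3,4,6,7}:12  {3,5,6,7}:6  {4,5,6,7}:12
  |U|=5: {0,1,3,4,7}:10  {0,1,4,5,6}:10  {0,1,4,6,7}:20  {1,2,4,5,6}:10  {1,3,4,6,7}:30  {1,4,5,6,7}:30  {2,3,5,6,7}:10  {2,4,5,6,7}:20  {3,4,5,6,7}:30
  |U|=6: {0,1,2,4,5,6}:20  {0,1,3,4,6,7}:60  {0,1,4,5,6,7}:60  {1,2,4,5,6,7}:60  {1,3,4,5,6,7}:90  {2,3,4,5,6,7}:60
  start at 0(f): 210
  start at 2(e): 210
  start at 3(a): 140
sum over floor = 560

560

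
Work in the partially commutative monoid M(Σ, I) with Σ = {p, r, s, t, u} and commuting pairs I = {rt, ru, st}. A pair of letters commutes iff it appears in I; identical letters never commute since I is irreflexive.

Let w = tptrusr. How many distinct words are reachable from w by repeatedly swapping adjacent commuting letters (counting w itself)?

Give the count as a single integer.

#0=t has no predecessor
#1=p depends on [0:t]
#2=t depends on [1:p]
#3=r depends on [1:p]
#4=u depends on [2:t]
#5=s depends on [3:r, 4:u]
#6=r depends on [5:s]
sources: [0:t]
N(rest) = Σ N(rest − s) over sources s of rest; N(one piece) = 1:
  size 1 → [6]=1
  size 2 → [5,6]=1
  size 3 → [3,5,6]=1  [4,5,6]=1
  size 4 → [2,4,5,6]=1  [3,4,5,6]=2
  size 5 → [2,3,4,5,6]=3
  first=0(t) contributes 3

3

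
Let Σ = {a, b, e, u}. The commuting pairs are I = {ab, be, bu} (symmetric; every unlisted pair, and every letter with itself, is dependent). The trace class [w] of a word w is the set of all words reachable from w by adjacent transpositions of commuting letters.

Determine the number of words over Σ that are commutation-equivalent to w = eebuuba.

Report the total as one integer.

drop 0:e onto floor
drop 1:e onto {0:e}
drop 2:b onto floor
drop 3:u onto {1:e}
drop 4:u onto {3:u}
drop 5:b onto {2:b}
drop 6:a onto {4:u}
ground layer = {0:e, 2:b}
drop-orders for the pieces not yet dropped (sum over which currently-grounded one goes next):
  1 to go: {5} 1  {6} 1
  2 to go: {2,5} 1  {4,6} 1  {5,6} 2
  3 to go: {2,5,6} 3  {3,4,6} 1  {4,5,6} 3
  4 to go: {1,3,4,6} 1  {2,4,5,6} 6  {3,4,5,6} 4
  5 to go: {0,1,3,4,6} 1  {1,3,4,5,6} 5  {2,3,4,5,6} 10
  if 0:e drops first: 15 orders
  if 2:b drops first: 6 orders
heap linearizations: 21

21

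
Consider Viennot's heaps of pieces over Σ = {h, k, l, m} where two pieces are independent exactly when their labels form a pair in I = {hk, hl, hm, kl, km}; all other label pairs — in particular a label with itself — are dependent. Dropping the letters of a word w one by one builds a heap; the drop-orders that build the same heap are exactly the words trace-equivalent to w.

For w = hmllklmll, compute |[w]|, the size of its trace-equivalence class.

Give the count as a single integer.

drop 0:h onto floor
drop 1:m onto floor
drop 2:l onto {1:m}
drop 3:l onto {2:l}
drop 4:k onto floor
drop 5:l onto {3:l}
drop 6:m onto {5:l}
drop 7:l onto {6:m}
drop 8:l onto {7:l}
ground layer = {0:h, 1:m, 4:k}
drop-orders for the pieces not yet dropped (sum over which currently-grounded one goes next):
  1 to go: {0} 1  {4} 1  {8} 1
  2 to go: {0,4} 2  {0,8} 2  {4,8} 2  {7,8} 1
  3 to go: {0,4,8} 6  {0,7,8} 3  {4,7,8} 3  {6,7,8} 1
  4 to go: {0,4,7,8} 12  {0,6,7,8} 4  {4,6,7,8} 4  {5,6,7,8} 1
  5 to go: {0,4,6,7,8} 20  {0,5,6,7,8} 5  {3,5,6,7,8} 1  {4,5,6,7,8} 5
  6 to go: {0,3,5,6,7,8} 6  {0,4,5,6,7,8} 30  {2,3,5,6,7,8} 1  {3,4,5,6,7,8} 6
  7 to go: {0,2,3,5,6,7,8} 7  {0,3,4,5,6,7,8} 42  {1,2,3,5,6,7,8} 1  {2,3,4,5,6,7,8} 7
  if 0:h drops first: 8 orders
  if 1:m drops first: 56 orders
  if 4:k drops first: 8 orders
heap linearizations: 72

72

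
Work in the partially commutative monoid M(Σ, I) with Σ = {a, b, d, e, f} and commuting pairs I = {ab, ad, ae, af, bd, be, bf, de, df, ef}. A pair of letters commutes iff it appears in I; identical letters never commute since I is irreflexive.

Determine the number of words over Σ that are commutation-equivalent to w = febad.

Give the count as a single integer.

#0=f has no predecessor
#1=e has no predecessor
#2=b has no predecessor
#3=a has no predecessor
#4=d has no predecessor
sources: [0:f, 1:e, 2:b, 3:a, 4:d]
N(rest) = Σ N(rest − s) over sources s of rest; N(one piece) = 1:
  size 1 → [0]=1  [1]=1  [2]=1  [3]=1  [4]=1
  size 2 → [0,1]=2  [0,2]=2  [0,3]=2  [0,4]=2  [1,2]=2  [1,3]=2  [1,4]=2  [2,3]=2  [2,4]=2  [3,4]=2
  size 3 → [0,1,2]=6  [0,1,3]=6  [0,1,4]=6  [0,2,3]=6  [0,2,4]=6  [0,3,4]=6  [1,2,3]=6  [1,2,4]=6  [1,3,4]=6  [2,3,4]=6
  first=0(f) contributes 24
  first=1(e) contributes 24
  first=2(b) contributes 24
  first=3(a) contributes 24
  first=4(d) contributes 24
|[w]| = 120

120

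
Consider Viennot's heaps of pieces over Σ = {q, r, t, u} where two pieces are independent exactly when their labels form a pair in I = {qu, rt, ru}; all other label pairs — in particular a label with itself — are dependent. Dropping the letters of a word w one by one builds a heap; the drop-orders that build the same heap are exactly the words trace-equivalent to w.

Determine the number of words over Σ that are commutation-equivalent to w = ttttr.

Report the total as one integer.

5

0(t) covers ∅
1(t) covers 0:t
2(t) covers 1:t
3(t) covers 2:t
4(r) covers ∅
floor of heap: 0:t, 4:r
completions by unplaced set U, small U first (add the entries for U minus each lowest piece of U):
  |U|=1: {3}:1  {4}:1
  |U|=2: {2,3}:1  {3,4}:2
  |U|=3: {1,2,3}:1  {2,3,4}:3
  start at 0(t): 4
  start at 4(r): 1
sum over floor = 5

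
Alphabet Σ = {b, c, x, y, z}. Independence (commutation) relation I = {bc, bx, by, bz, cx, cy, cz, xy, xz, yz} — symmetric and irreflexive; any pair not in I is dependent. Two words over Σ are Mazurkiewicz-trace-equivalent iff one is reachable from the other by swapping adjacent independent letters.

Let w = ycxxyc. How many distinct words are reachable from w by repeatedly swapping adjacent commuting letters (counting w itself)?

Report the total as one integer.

90

0(y) covers ∅
1(c) covers ∅
2(x) covers ∅
3(x) covers 2:x
4(y) covers 0:y
5(c) covers 1:c
floor of heap: 0:y, 1:c, 2:x
completions by unplaced set U, small U first (add the entries for U minus each lowest piece of U):
  |U|=1: {3}:1  {4}:1  {5}:1
  |U|=2: {0,4}:1  {1,5}:1  {2,3}:1  {3,4}:2  {3,5}:2  {4,5}:2
  |U|=3: {0,3,4}:3  {0,4,5}:3  {1,3,5}:3  {1,4,5}:3  {2,3,4}:3  {2,3,5}:3  {3,4,5}:6
  |U|=4: {0,1,4,5}:6  {0,2,3,4}:6  {0,3,4,5}:12  {1,2,3,5}:6  {1,3,4,5}:12  {2,3,4,5}:12
  start at 0(y): 30
  start at 1(c): 30
  start at 2(x): 30
sum over floor = 90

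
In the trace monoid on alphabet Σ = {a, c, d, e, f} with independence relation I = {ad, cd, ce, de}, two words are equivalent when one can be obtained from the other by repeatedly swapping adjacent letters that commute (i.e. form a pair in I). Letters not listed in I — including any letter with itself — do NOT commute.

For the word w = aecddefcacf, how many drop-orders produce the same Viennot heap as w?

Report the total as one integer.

drop 0:a onto floor
drop 1:e onto {0:a}
drop 2:c onto {0:a}
drop 3:d onto floor
drop 4:d onto {3:d}
drop 5:e onto {1:e}
drop 6:f onto {2:c, 4:d, 5:e}
drop 7:c onto {6:f}
drop 8:a onto {7:c}
drop 9:c onto {8:a}
drop 10:f onto {9:c}
ground layer = {0:a, 3:d}
drop-orders for the pieces not yet dropped (sum over which currently-grounded one goes next):
  1 to go: {10} 1
  2 to go: {9,10} 1
  3 to go: {8,9,10} 1
  4 to go: {7,8,9,10} 1
  5 to go: {6,7,8,9,10} 1
  6 to go: {2,6,7,8,9,10} 1  {4,6,7,8,9,10} 1  {5,6,7,8,9,10} 1
  7 to go: {1,5,6,7,8,9,10} 1  {2,4,6,7,8,9,10} 2  {2,5,6,7,8,9,10} 2  {3,4,6,7,8,9,10} 1  {4,5,6,7,8,9,10} 2
  8 to go: {1,2,5,6,7,8,9,10} 3  {1,4,5,6,7,8,9,10} 3  {2,3,4,6,7,8,9,10} 3  {2,4,5,6,7,8,9,10} 6  {3,4,5,6,7,8,9,10} 3
  9 to go: {0,1,2,5,6,7,8,9,10} 3  {1,2,4,5,6,7,8,9,10} 12  {1,3,4,5,6,7,8,9,10} 6  {2,3,4,5,6,7,8,9,10} 12
  if 0:a drops first: 30 orders
  if 3:d drops first: 15 orders
heap linearizations: 45

45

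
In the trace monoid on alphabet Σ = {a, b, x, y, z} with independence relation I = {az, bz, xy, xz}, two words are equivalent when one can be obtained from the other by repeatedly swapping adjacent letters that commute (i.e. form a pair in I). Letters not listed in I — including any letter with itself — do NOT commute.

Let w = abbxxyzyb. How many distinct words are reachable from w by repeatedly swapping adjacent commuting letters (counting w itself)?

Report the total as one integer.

piece 0:a — minimal
piece 1:b rests on {0:a}
piece 2:b rests on {1:b}
piece 3:x rests on {2:b}
piece 4:x rests on {3:x}
piece 5:y rests on {2:b}
piece 6:z rests on {5:y}
piece 7:y rests on {6:z}
piece 8:b rests on {4:x, 7:y}
minimal pieces: {0:a}
ways to finish when only these pieces remain (= sum over removing one remaining piece with nothing left below it):
  1 left: {8}→1
  2 left: {4,8}→1  {7,8}→1
  3 left: {3,4,8}→1  {4,7,8}→2  {6,7,8}→1
  4 left: {3,4,7,8}→3  {4,6,7,8}→3  {5,6,7,8}→1
  5 left: {3,4,6,7,8}→6  {4,5,6,7,8}→4
  6 left: {3,4,5,6,7,8}→10
  7 left: {2,3,4,5,6,7,8}→10
  placing 0:a first → 10 extensions

10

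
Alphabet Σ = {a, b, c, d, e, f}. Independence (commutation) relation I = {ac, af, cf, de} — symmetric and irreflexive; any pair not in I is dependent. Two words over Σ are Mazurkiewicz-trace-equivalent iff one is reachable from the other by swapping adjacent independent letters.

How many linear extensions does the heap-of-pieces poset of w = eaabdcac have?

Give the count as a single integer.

3

piece 0:e — minimal
piece 1:a rests on {0:e}
piece 2:a rests on {1:a}
piece 3:b rests on {2:a}
piece 4:d rests on {3:b}
piece 5:c rests on {4:d}
piece 6:a rests on {4:d}
piece 7:c rests on {5:c}
minimal pieces: {0:e}
ways to finish when only these pieces remain (= sum over removing one remaining piece with nothing left below it):
  1 left: {6}→1  {7}→1
  2 left: {5,7}→1  {6,7}→2
  3 left: {5,6,7}→3
  4 left: {4,5,6,7}→3
  5 left: {3,4,5,6,7}→3
  6 left: {2,3,4,5,6,7}→3
  placing 0:e first → 3 extensions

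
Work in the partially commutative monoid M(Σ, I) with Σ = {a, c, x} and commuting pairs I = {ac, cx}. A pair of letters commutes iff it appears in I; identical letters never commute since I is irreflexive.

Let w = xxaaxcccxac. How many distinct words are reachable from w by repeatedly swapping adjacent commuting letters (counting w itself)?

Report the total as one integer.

drop 0:x onto floor
drop 1:x onto {0:x}
drop 2:a onto {1:x}
drop 3:a onto {2:a}
drop 4:x onto {3:a}
drop 5:c onto floor
drop 6:c onto {5:c}
drop 7:c onto {6:c}
drop 8:x onto {4:x}
drop 9:a onto {8:x}
drop 10:c onto {7:c}
ground layer = {0:x, 5:c}
drop-orders for the pieces not yet dropped (sum over which currently-grounded one goes next):
  1 to go: {9} 1  {10} 1
  2 to go: {7,10} 1  {8,9} 1  {9,10} 2
  3 to go: {4,8,9} 1  {6,7,10} 1  {7,9,10} 3  {8,9,10} 3
  4 to go: {3,4,8,9} 1  {4,8,9,10} 4  {5,6,7,10} 1  {6,7,9,10} 4  {7,8,9,10} 6
  5 to go: {2,3,4,8,9} 1  {3,4,8,9,10} 5  {4,7,8,9,10} 10  {5,6,7,9,10} 5  {6,7,8,9,10} 10
  6 to go: {1,2,3,4,8,9} 1  {2,3,4,8,9,10} 6  {3,4,7,8,9,10} 15  {4,6,7,8,9,10} 20  {5,6,7,8,9,10} 15
  7 to go: {0,1,2,3,4,8,9} 1  {1,2,3,4,8,9,10} 7  {2,3,4,7,8,9,10} 21  {3,4,6,7,8,9,10} 35  {4,5,6,7,8,9,10} 35
  8 to go: {0,1,2,3,4,8,9,10} 8  {1,2,3,4,7,8,9,10} 28  {2,3,4,6,7,8,9,10} 56  {3,4,5,6,7,8,9,10} 70
  9 to go: {0,1,2,3,4,7,8,9,10} 36  {1,2,3,4,6,7,8,9,10} 84  {2,3,4,5,6,7,8,9,10} 126
  if 0:x drops first: 210 orders
  if 5:c drops first: 120 orders
heap linearizations: 330

330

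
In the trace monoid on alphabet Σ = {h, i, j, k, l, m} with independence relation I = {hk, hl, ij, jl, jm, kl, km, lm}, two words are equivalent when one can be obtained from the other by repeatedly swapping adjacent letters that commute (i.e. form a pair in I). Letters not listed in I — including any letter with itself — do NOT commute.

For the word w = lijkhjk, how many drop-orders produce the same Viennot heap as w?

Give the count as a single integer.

0(l) covers ∅
1(i) covers 0:l
2(j) covers ∅
3(k) covers 1:i, 2:j
4(h) covers 1:i, 2:j
5(j) covers 3:k, 4:h
6(k) covers 5:j
floor of heap: 0:l, 2:j
completions by unplaced set U, small U first (add the entries for U minus each lowest piece of U):
  |U|=1: {6}:1
  |U|=2: {5,6}:1
  |U|=3: {3,5,6}:1  {4,5,6}:1
  |U|=4: {3,4,5,6}:2
  |U|=5: {1,3,4,5,6}:2  {2,3,4,5,6}:2
  start at 0(l): 4
  start at 2(j): 2
sum over floor = 6

6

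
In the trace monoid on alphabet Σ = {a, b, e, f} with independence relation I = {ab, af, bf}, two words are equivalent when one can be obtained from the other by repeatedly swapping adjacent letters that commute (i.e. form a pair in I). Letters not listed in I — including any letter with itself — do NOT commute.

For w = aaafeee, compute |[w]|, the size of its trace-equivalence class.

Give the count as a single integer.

4

#0=a has no predecessor
#1=a depends on [0:a]
#2=a depends on [1:a]
#3=f has no predecessor
#4=e depends on [2:a, 3:f]
#5=e depends on [4:e]
#6=e depends on [5:e]
sources: [0:a, 3:f]
N(rest) = Σ N(rest − s) over sources s of rest; N(one piece) = 1:
  size 1 → [6]=1
  size 2 → [5,6]=1
  size 3 → [4,5,6]=1
  size 4 → [2,4,5,6]=1  [3,4,5,6]=1
  size 5 → [1,2,4,5,6]=1  [2,3,4,5,6]=2
  first=0(a) contributes 3
  first=3(f) contributes 1
|[w]| = 4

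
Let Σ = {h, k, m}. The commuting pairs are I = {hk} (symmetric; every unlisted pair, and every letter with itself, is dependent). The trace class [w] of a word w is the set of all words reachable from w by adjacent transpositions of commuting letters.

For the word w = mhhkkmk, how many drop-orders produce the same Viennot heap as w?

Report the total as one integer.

6

drop 0:m onto floor
drop 1:h onto {0:m}
drop 2:h onto {1:h}
drop 3:k onto {0:m}
drop 4:k onto {3:k}
drop 5:m onto {2:h, 4:k}
drop 6:k onto {5:m}
ground layer = {0:m}
drop-orders for the pieces not yet dropped (sum over which currently-grounded one goes next):
  1 to go: {6} 1
  2 to go: {5,6} 1
  3 to go: {2,5,6} 1  {4,5,6} 1
  4 to go: {1,2,5,6} 1  {2,4,5,6} 2  {3,4,5,6} 1
  5 to go: {1,2,4,5,6} 3  {2,3,4,5,6} 3
  if 0:m drops first: 6 orders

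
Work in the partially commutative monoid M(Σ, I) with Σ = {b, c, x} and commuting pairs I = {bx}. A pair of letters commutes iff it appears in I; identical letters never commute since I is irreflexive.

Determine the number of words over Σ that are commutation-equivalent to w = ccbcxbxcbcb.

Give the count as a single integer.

0(c) covers ∅
1(c) covers 0:c
2(b) covers 1:c
3(c) covers 2:b
4(x) covers 3:c
5(b) covers 3:c
6(x) covers 4:x
7(c) covers 5:b, 6:x
8(b) covers 7:c
9(c) covers 8:b
10(b) covers 9:c
floor of heap: 0:c
completions by unplaced set U, small U first (add the entries for U minus each lowest piece of U):
  |U|=1: {10}:1
  |U|=2: {9,10}:1
  |U|=3: {8,9,10}:1
  |U|=4: {7,8,9,10}:1
  |U|=5: {5,7,8,9,10}:1  {6,7,8,9,10}:1
  |U|=6: {4,6,7,8,9,10}:1  {5,6,7,8,9,10}:2
  |U|=7: {4,5,6,7,8,9,10}:3
  |U|=8: {3,4,5,6,7,8,9,10}:3
  |U|=9: {2,3,4,5,6,7,8,9,10}:3
  start at 0(c): 3

3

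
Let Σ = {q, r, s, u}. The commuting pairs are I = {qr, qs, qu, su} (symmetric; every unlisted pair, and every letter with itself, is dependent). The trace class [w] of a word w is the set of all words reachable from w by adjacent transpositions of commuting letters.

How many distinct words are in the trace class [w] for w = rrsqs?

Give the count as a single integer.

piece 0:r — minimal
piece 1:r rests on {0:r}
piece 2:s rests on {1:r}
piece 3:q — minimal
piece 4:s rests on {2:s}
minimal pieces: {0:r, 3:q}
ways to finish when only these pieces remain (= sum over removing one remaining piece with nothing left below it):
  1 left: {3}→1  {4}→1
  2 left: {2,4}→1  {3,4}→2
  3 left: {1,2,4}→1  {2,3,4}→3
  placing 0:r first → 4 extensions
  placing 3:q first → 1 extensions
total linear extensions = 5

5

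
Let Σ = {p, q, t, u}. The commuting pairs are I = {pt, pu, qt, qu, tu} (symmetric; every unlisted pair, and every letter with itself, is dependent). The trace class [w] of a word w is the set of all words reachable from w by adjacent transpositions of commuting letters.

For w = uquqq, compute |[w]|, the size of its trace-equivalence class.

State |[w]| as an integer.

10

drop 0:u onto floor
drop 1:q onto floor
drop 2:u onto {0:u}
drop 3:q onto {1:q}
drop 4:q onto {3:q}
ground layer = {0:u, 1:q}
drop-orders for the pieces not yet dropped (sum over which currently-grounded one goes next):
  1 to go: {2} 1  {4} 1
  2 to go: {0,2} 1  {2,4} 2  {3,4} 1
  3 to go: {0,2,4} 3  {1,3,4} 1  {2,3,4} 3
  if 0:u drops first: 4 orders
  if 1:q drops first: 6 orders
heap linearizations: 10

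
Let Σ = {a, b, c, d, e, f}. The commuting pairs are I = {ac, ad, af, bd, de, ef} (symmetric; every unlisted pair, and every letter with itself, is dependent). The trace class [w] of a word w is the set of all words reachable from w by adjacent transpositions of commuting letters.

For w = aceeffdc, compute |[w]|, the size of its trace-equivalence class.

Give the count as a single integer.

30

0(a) covers ∅
1(c) covers ∅
2(e) covers 0:a, 1:c
3(e) covers 2:e
4(f) covers 1:c
5(f) covers 4:f
6(d) covers 5:f
7(c) covers 3:e, 6:d
floor of heap: 0:a, 1:c
completions by unplaced set U, small U first (add the entries for U minus each lowest piece of U):
  |U|=1: {7}:1
  |U|=2: {3,7}:1  {6,7}:1
  |U|=3: {2,3,7}:1  {3,6,7}:2  {5,6,7}:1
  |U|=4: {0,2,3,7}:1  {2,3,6,7}:3  {3,5,6,7}:3  {4,5,6,7}:1
  |U|=5: {0,2,3,6,7}:4  {2,3,5,6,7}:6  {3,4,5,6,7}:4
  |U|=6: {0,2,3,5,6,7}:10  {2,3,4,5,6,7}:10
  start at 0(a): 10
  start at 1(c): 20
sum over floor = 30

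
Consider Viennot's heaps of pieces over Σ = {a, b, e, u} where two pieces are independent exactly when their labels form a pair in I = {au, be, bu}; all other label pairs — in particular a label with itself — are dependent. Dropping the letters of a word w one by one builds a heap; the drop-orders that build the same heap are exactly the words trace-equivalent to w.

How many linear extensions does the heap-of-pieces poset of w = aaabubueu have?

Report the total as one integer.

#0=a has no predecessor
#1=a depends on [0:a]
#2=a depends on [1:a]
#3=b depends on [2:a]
#4=u has no predecessor
#5=b depends on [3:b]
#6=u depends on [4:u]
#7=e depends on [2:a, 6:u]
#8=u depends on [7:e]
sources: [0:a, 4:u]
N(rest) = Σ N(rest − s) over sources s of rest; N(one piece) = 1:
  size 1 → [5]=1  [8]=1
  size 2 → [3,5]=1  [5,8]=2  [7,8]=1
  size 3 → [3,5,8]=3  [5,7,8]=3  [6,7,8]=1
  size 4 → [3,5,7,8]=6  [4,6,7,8]=1  [5,6,7,8]=4
  size 5 → [2,3,5,7,8]=6  [3,5,6,7,8]=10  [4,5,6,7,8]=5
  size 6 → [1,2,3,5,7,8]=6  [2,3,5,6,7,8]=16  [3,4,5,6,7,8]=15
  size 7 → [0,1,2,3,5,7,8]=6  [1,2,3,5,6,7,8]=22  [2,3,4,5,6,7,8]=31
  first=0(a) contributes 53
  first=4(u) contributes 28
|[w]| = 81

81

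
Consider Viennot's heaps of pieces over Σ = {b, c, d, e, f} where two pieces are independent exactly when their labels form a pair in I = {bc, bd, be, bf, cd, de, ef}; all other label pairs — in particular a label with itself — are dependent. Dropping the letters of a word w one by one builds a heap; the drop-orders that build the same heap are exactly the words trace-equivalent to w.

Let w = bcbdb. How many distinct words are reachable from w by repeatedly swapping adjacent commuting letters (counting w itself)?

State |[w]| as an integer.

20

piece 0:b — minimal
piece 1:c — minimal
piece 2:b rests on {0:b}
piece 3:d — minimal
piece 4:b rests on {2:b}
minimal pieces: {0:b, 1:c, 3:d}
ways to finish when only these pieces remain (= sum over removing one remaining piece with nothing left below it):
  1 left: {1}→1  {3}→1  {4}→1
  2 left: {1,3}→2  {1,4}→2  {2,4}→1  {3,4}→2
  3 left: {0,2,4}→1  {1,2,4}→3  {1,3,4}→6  {2,3,4}→3
  placing 0:b first → 12 extensions
  placing 1:c first → 4 extensions
  placing 3:d first → 4 extensions
total linear extensions = 20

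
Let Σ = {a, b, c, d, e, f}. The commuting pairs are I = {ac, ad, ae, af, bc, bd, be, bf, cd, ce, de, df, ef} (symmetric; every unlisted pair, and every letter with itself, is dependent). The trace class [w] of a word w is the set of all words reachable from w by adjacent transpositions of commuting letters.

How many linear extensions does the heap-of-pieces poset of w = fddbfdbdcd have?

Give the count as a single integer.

piece 0:f — minimal
piece 1:d — minimal
piece 2:d rests on {1:d}
piece 3:b — minimal
piece 4:f rests on {0:f}
piece 5:d rests on {2:d}
piece 6:b rests on {3:b}
piece 7:d rests on {5:d}
piece 8:c rests on {4:f}
piece 9:d rests on {7:d}
minimal pieces: {0:f, 1:d, 3:b}
ways to finish when only these pieces remain (= sum over removing one remaining piece with nothing left below it):
  1 left: {6}→1  {8}→1  {9}→1
  2 left: {3,6}→1  {4,8}→1  {6,8}→2  {6,9}→2  {7,9}→1  {8,9}→2
  3 left: {0,4,8}→1  {3,6,8}→3  {3,6,9}→3  {4,6,8}→3  {4,8,9}→3  {5,7,9}→1  {6,7,9}→3  {6,8,9}→6  {7,8,9}→3
  4 left: {0,4,6,8}→4  {0,4,8,9}→4  {2,5,7,9}→1  {3,4,6,8}→6  {3,6,7,9}→6  {3,6,8,9}→12  {4,6,8,9}→12  {4,7,8,9}→6  {5,6,7,9}→4  {5,7,8,9}→4  {6,7,8,9}→12
  5 left: {0,3,4,6,8}→10  {0,4,6,8,9}→20  {0,4,7,8,9}→10  {1,2,5,7,9}→1  {2,5,6,7,9}→5  {2,5,7,8,9}→5  {3,4,6,8,9}→30  {3,5,6,7,9}→10  {3,6,7,8,9}→30  {4,5,7,8,9}→10  {4,6,7,8,9}→30  {5,6,7,8,9}→20
  6 left: {0,3,4,6,8,9}→60  {0,4,5,7,8,9}→20  {0,4,6,7,8,9}→60  {1,2,5,6,7,9}→6  {1,2,5,7,8,9}→6  {2,3,5,6,7,9}→15  {2,4,5,7,8,9}→15  {2,5,6,7,8,9}→30  {3,4,6,7,8,9}→90  {3,5,6,7,8,9}→60  {4,5,6,7,8,9}→60
  7 left: {0,2,4,5,7,8,9}→35  {0,3,4,6,7,8,9}→210  {0,4,5,6,7,8,9}→140  {1,2,3,5,6,7,9}→21  {1,2,4,5,7,8,9}→21  {1,2,5,6,7,8,9}→42  {2,3,5,6,7,8,9}→105  {2,4,5,6,7,8,9}→105  {3,4,5,6,7,8,9}→210
  8 left: {0,1,2,4,5,7,8,9}→56  {0,2,4,5,6,7,8,9}→280  {0,3,4,5,6,7,8,9}→560  {1,2,3,5,6,7,8,9}→168  {1,2,4,5,6,7,8,9}→168  {2,3,4,5,6,7,8,9}→420
  placing 0:f first → 756 extensions
  placing 1:d first → 1260 extensions
  placing 3:b first → 504 extensions
total linear extensions = 2520

2520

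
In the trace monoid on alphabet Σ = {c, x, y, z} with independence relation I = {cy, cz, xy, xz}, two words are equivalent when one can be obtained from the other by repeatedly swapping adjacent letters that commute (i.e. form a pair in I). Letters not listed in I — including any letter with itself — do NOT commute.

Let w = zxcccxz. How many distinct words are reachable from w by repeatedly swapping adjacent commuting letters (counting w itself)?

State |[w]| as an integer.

piece 0:z — minimal
piece 1:x — minimal
piece 2:c rests on {1:x}
piece 3:c rests on {2:c}
piece 4:c rests on {3:c}
piece 5:x rests on {4:c}
piece 6:z rests on {0:z}
minimal pieces: {0:z, 1:x}
ways to finish when only these pieces remain (= sum over removing one remaining piece with nothing left below it):
  1 left: {5}→1  {6}→1
  2 left: {0,6}→1  {4,5}→1  {5,6}→2
  3 left: {0,5,6}→3  {3,4,5}→1  {4,5,6}→3
  4 left: {0,4,5,6}→6  {2,3,4,5}→1  {3,4,5,6}→4
  5 left: {0,3,4,5,6}→10  {1,2,3,4,5}→1  {2,3,4,5,6}→5
  placing 0:z first → 6 extensions
  placing 1:x first → 15 extensions
total linear extensions = 21

21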